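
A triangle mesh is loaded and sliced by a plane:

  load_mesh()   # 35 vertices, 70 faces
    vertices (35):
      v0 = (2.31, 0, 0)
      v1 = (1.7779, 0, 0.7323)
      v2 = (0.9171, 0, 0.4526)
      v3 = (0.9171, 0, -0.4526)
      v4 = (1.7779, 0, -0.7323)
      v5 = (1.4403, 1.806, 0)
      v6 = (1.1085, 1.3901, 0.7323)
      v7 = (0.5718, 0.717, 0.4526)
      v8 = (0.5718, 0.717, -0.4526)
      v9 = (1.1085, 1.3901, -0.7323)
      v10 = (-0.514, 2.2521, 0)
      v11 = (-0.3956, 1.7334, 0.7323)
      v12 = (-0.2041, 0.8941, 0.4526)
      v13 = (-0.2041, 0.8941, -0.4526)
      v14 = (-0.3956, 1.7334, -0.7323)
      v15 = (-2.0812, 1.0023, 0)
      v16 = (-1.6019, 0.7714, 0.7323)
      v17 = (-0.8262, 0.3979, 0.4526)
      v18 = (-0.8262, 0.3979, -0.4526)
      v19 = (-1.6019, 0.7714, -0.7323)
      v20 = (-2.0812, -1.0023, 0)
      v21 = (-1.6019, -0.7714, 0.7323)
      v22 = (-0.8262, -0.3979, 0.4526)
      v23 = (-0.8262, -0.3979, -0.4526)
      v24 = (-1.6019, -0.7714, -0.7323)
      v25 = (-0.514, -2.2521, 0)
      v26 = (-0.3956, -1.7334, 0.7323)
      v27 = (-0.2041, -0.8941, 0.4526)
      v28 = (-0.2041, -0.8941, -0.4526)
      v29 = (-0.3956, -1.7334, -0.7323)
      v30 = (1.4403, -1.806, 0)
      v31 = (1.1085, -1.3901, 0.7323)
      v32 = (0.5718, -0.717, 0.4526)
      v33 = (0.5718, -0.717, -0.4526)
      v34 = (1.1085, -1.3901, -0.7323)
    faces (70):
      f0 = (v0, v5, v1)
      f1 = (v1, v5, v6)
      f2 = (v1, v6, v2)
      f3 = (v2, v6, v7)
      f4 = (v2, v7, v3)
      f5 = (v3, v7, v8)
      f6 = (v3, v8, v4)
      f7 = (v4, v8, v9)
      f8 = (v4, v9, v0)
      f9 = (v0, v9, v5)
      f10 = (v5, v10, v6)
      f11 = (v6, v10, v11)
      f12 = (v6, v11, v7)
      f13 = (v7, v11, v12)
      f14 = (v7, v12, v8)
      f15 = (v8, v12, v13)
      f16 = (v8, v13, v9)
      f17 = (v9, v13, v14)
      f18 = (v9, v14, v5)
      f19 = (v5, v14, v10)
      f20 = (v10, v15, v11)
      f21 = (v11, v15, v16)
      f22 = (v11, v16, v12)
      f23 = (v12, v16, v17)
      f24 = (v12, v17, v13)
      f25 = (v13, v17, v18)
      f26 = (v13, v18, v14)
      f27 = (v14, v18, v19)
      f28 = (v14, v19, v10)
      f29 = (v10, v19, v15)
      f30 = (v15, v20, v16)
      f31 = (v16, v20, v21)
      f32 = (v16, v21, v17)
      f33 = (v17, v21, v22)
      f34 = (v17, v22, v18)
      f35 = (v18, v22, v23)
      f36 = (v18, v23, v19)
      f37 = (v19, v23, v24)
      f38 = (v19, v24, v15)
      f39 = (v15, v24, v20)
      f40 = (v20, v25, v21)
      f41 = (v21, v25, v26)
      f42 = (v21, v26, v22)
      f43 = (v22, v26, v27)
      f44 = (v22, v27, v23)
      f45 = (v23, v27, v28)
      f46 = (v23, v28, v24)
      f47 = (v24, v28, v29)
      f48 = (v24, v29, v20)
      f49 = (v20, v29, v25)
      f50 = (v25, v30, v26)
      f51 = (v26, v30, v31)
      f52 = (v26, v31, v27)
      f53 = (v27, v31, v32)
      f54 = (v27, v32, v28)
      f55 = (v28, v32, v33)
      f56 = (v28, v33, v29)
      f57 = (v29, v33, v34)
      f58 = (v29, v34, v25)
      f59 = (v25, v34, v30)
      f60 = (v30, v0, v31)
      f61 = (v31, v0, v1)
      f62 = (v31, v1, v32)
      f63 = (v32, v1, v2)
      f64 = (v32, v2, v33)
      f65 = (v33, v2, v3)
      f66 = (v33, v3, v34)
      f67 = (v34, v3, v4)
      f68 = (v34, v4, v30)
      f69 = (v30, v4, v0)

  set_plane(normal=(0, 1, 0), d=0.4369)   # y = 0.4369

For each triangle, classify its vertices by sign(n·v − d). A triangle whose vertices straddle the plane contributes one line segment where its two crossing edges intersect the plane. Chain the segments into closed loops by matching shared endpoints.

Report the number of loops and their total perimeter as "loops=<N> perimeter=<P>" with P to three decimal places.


Straddling triangles (22 of 70):
  (v0,v5,v1) [-+-] → (2.09961, 0.4369, 0)–(1.69623, 0.4369, 0.555145)  len=0.6862
  (v1,v5,v6) [-++] → (1.69623, 0.4369, 0.555145)–(1.56751, 0.4369, 0.7323)  len=0.2190
  (v1,v6,v2) [-+-] → (1.56751, 0.4369, 0.7323)–(0.977256, 0.4369, 0.540508)  len=0.6206
  (v2,v6,v7) [-++] → (0.977256, 0.4369, 0.540508)–(0.706693, 0.4369, 0.4526)  len=0.2845
  (v2,v7,v3) [-+-] → (0.706693, 0.4369, 0.4526)–(0.706693, 0.4369, 0.0989786)  len=0.3536
  (v3,v7,v8) [-++] → (0.706693, 0.4369, 0.0989786)–(0.706693, 0.4369, -0.4526)  len=0.5516
  (v3,v8,v4) [-+-] → (0.706693, 0.4369, -0.4526)–(1.04297, 0.4369, -0.561866)  len=0.3536
  (v4,v8,v9) [-++] → (1.04297, 0.4369, -0.561866)–(1.56751, 0.4369, -0.7323)  len=0.5515
  (v4,v9,v0) [-+-] → (1.56751, 0.4369, -0.7323)–(1.93238, 0.4369, -0.230157)  len=0.6207
  (v0,v9,v5) [-++] → (1.93238, 0.4369, -0.230157)–(2.09961, 0.4369, 0)  len=0.2845
  (v12,v16,v17) [++-] → (-0.907197, 0.4369, 0.481806)–(-0.777305, 0.4369, 0.4526)  len=0.1331
  (v12,v17,v13) [+-+] → (-0.777305, 0.4369, 0.4526)–(-0.777305, 0.4369, 0.381454)  len=0.0711
  (v13,v17,v18) [+--] → (-0.777305, 0.4369, 0.381454)–(-0.777305, 0.4369, -0.4526)  len=0.8341
  (v13,v18,v14) [+-+] → (-0.777305, 0.4369, -0.4526)–(-0.813625, 0.4369, -0.460768)  len=0.0372
  (v14,v18,v19) [+-+] → (-0.813625, 0.4369, -0.460768)–(-0.907197, 0.4369, -0.481806)  len=0.0959
  (v15,v20,v16) [+-+] → (-2.0812, 0.4369, 0)–(-1.69229, 0.4369, 0.594196)  len=0.7102
  (v16,v20,v21) [+--] → (-1.69229, 0.4369, 0.594196)–(-1.6019, 0.4369, 0.7323)  len=0.1651
  (v16,v21,v17) [+--] → (-1.6019, 0.4369, 0.7323)–(-0.907197, 0.4369, 0.481806)  len=0.7385
  (v18,v23,v19) [--+] → (-1.38, 0.4369, -0.652287)–(-0.907197, 0.4369, -0.481806)  len=0.5026
  (v19,v23,v24) [+--] → (-1.38, 0.4369, -0.652287)–(-1.6019, 0.4369, -0.7323)  len=0.2359
  (v19,v24,v15) [+-+] → (-1.6019, 0.4369, -0.7323)–(-1.92841, 0.4369, -0.233434)  len=0.5962
  (v15,v24,v20) [+--] → (-1.92841, 0.4369, -0.233434)–(-2.0812, 0.4369, 0)  len=0.2790

Chained into 2 loop(s):
  loop 1: 10 segments, perimeter = 4.5258
  loop 2: 12 segments, perimeter = 4.3989
Total perimeter = 8.925

loops=2 perimeter=8.925


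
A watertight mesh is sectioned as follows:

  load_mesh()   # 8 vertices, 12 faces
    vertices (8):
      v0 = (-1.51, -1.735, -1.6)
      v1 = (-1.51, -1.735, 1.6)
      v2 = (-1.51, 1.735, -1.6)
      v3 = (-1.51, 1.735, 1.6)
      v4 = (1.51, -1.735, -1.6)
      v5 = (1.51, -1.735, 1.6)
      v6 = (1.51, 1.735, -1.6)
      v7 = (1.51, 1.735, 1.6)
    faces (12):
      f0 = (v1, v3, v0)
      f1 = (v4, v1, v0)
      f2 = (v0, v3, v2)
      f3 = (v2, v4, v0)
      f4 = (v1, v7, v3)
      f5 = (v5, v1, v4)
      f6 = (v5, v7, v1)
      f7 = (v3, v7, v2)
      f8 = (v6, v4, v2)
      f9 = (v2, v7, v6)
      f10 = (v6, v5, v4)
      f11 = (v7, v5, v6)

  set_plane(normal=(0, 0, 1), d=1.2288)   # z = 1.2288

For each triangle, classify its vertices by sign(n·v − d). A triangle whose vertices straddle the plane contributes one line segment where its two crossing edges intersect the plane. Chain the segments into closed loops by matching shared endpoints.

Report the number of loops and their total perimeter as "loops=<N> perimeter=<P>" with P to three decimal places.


Straddling triangles (8 of 12):
  (v1,v3,v0) [++-] → (-1.51, 1.33248, 1.2288)–(-1.51, -1.735, 1.2288)  len=3.0675
  (v4,v1,v0) [-+-] → (-1.15968, -1.735, 1.2288)–(-1.51, -1.735, 1.2288)  len=0.3503
  (v0,v3,v2) [-+-] → (-1.51, 1.33248, 1.2288)–(-1.51, 1.735, 1.2288)  len=0.4025
  (v5,v1,v4) [++-] → (-1.15968, -1.735, 1.2288)–(1.51, -1.735, 1.2288)  len=2.6697
  (v3,v7,v2) [++-] → (1.15968, 1.735, 1.2288)–(-1.51, 1.735, 1.2288)  len=2.6697
  (v2,v7,v6) [-+-] → (1.15968, 1.735, 1.2288)–(1.51, 1.735, 1.2288)  len=0.3503
  (v6,v5,v4) [-+-] → (1.51, -1.33248, 1.2288)–(1.51, -1.735, 1.2288)  len=0.4025
  (v7,v5,v6) [++-] → (1.51, -1.33248, 1.2288)–(1.51, 1.735, 1.2288)  len=3.0675

Chained into 1 loop(s):
  loop 1: 8 segments, perimeter = 12.9800
Total perimeter = 12.980

loops=1 perimeter=12.980


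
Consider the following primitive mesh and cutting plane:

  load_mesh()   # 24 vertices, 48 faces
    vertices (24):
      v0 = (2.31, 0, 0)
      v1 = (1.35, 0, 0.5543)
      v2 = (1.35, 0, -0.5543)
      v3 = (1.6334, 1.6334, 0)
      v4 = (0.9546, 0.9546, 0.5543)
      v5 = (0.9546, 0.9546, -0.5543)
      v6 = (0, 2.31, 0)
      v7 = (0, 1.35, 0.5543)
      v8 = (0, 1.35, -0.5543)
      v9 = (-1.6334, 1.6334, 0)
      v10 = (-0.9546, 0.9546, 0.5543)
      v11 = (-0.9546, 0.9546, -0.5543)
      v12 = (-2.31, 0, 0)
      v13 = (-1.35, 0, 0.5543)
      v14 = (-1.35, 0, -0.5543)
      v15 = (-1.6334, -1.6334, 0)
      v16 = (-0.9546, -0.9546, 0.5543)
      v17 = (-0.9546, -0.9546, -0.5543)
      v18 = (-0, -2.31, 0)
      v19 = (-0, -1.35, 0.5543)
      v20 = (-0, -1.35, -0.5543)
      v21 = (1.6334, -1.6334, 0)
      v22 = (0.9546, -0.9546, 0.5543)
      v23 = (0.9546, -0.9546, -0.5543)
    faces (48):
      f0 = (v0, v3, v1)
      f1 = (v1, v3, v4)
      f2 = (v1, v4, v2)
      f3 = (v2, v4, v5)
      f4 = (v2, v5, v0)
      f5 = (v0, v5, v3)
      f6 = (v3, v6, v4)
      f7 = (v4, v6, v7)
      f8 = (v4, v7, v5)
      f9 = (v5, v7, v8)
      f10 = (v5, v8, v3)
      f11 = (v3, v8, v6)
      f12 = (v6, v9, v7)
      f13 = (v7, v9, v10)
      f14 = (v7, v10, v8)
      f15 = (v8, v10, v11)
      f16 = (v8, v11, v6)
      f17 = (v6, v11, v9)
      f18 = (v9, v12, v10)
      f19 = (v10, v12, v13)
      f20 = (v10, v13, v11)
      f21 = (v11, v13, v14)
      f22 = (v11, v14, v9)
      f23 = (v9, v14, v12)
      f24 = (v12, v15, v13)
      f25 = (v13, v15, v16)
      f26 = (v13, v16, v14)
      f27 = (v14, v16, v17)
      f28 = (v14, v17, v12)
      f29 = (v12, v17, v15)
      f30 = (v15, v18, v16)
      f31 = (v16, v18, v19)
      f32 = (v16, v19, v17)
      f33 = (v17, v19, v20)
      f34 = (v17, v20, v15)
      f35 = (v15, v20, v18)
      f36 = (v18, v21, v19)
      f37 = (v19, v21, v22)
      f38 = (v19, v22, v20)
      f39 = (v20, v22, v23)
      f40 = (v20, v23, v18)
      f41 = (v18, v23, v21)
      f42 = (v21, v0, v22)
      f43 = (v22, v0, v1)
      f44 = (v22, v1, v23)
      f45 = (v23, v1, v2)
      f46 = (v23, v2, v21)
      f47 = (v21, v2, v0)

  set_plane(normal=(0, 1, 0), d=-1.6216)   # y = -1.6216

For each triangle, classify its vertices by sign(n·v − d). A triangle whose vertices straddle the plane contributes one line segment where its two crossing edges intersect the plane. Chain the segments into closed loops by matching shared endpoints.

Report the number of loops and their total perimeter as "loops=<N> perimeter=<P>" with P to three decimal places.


Straddling triangles (14 of 48):
  (v12,v15,v13) [+-+] → (-1.63829, -1.6216, 0)–(-1.63135, -1.6216, 0.00400437)  len=0.0080
  (v13,v15,v16) [+-+] → (-1.63135, -1.6216, 0.00400437)–(-1.6216, -1.6216, 0.00963574)  len=0.0113
  (v12,v17,v15) [++-] → (-1.6216, -1.6216, -0.00963574)–(-1.63829, -1.6216, 0)  len=0.0193
  (v15,v18,v16) [--+] → (-0.484836, -1.6216, 0.281526)–(-1.6216, -1.6216, 0.00963574)  len=1.1688
  (v16,v18,v19) [+-+] → (-0.484836, -1.6216, 0.281526)–(0, -1.6216, 0.397479)  len=0.4985
  (v17,v20,v15) [++-] → (-1.56539, -1.6216, -0.0230795)–(-1.6216, -1.6216, -0.00963574)  len=0.0578
  (v15,v20,v18) [-+-] → (-1.56539, -1.6216, -0.0230795)–(0, -1.6216, -0.397479)  len=1.6095
  (v18,v21,v19) [--+] → (1.56539, -1.6216, 0.0230795)–(0, -1.6216, 0.397479)  len=1.6095
  (v19,v21,v22) [+-+] → (1.56539, -1.6216, 0.0230795)–(1.6216, -1.6216, 0.00963574)  len=0.0578
  (v20,v23,v18) [++-] → (0.484836, -1.6216, -0.281526)–(0, -1.6216, -0.397479)  len=0.4985
  (v18,v23,v21) [-+-] → (0.484836, -1.6216, -0.281526)–(1.6216, -1.6216, -0.00963574)  len=1.1688
  (v21,v0,v22) [-++] → (1.63829, -1.6216, 0)–(1.6216, -1.6216, 0.00963574)  len=0.0193
  (v23,v2,v21) [++-] → (1.63135, -1.6216, -0.00400437)–(1.6216, -1.6216, -0.00963574)  len=0.0113
  (v21,v2,v0) [-++] → (1.63135, -1.6216, -0.00400437)–(1.63829, -1.6216, 0)  len=0.0080

Chained into 1 loop(s):
  loop 1: 14 segments, perimeter = 6.7464
Total perimeter = 6.746

loops=1 perimeter=6.746


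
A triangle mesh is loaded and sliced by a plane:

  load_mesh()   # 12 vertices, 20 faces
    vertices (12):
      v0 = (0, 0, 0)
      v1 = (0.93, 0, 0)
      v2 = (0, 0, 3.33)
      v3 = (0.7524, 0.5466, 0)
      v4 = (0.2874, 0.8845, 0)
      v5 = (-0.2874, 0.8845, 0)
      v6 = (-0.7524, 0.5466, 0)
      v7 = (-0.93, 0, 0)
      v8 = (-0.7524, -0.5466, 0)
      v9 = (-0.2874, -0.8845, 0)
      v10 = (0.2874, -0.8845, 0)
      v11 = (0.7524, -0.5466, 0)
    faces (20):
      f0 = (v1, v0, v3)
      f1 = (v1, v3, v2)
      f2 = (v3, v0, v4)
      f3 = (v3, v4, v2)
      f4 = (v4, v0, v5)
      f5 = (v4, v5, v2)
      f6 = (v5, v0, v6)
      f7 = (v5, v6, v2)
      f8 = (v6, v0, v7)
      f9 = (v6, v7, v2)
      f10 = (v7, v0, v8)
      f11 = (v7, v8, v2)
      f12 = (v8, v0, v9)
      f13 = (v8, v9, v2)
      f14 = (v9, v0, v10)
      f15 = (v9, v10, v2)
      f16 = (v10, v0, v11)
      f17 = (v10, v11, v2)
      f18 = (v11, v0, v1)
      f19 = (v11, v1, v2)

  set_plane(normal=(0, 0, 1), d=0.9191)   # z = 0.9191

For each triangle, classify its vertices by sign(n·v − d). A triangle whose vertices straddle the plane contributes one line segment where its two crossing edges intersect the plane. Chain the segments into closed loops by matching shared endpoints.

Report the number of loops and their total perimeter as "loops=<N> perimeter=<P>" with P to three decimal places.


Straddling triangles (10 of 20):
  (v1,v3,v2) [--+] → (0.544733, 0.395735, 0.9191)–(0.673314, 0, 0.9191)  len=0.4161
  (v3,v4,v2) [--+] → (0.208076, 0.640373, 0.9191)–(0.544733, 0.395735, 0.9191)  len=0.4162
  (v4,v5,v2) [--+] → (-0.208076, 0.640373, 0.9191)–(0.208076, 0.640373, 0.9191)  len=0.4162
  (v5,v6,v2) [--+] → (-0.544733, 0.395735, 0.9191)–(-0.208076, 0.640373, 0.9191)  len=0.4162
  (v6,v7,v2) [--+] → (-0.673314, 0, 0.9191)–(-0.544733, 0.395735, 0.9191)  len=0.4161
  (v7,v8,v2) [--+] → (-0.544733, -0.395735, 0.9191)–(-0.673314, 0, 0.9191)  len=0.4161
  (v8,v9,v2) [--+] → (-0.208076, -0.640373, 0.9191)–(-0.544733, -0.395735, 0.9191)  len=0.4162
  (v9,v10,v2) [--+] → (0.208076, -0.640373, 0.9191)–(-0.208076, -0.640373, 0.9191)  len=0.4162
  (v10,v11,v2) [--+] → (0.544733, -0.395735, 0.9191)–(0.208076, -0.640373, 0.9191)  len=0.4162
  (v11,v1,v2) [--+] → (0.673314, 0, 0.9191)–(0.544733, -0.395735, 0.9191)  len=0.4161

Chained into 1 loop(s):
  loop 1: 10 segments, perimeter = 4.1613
Total perimeter = 4.161

loops=1 perimeter=4.161


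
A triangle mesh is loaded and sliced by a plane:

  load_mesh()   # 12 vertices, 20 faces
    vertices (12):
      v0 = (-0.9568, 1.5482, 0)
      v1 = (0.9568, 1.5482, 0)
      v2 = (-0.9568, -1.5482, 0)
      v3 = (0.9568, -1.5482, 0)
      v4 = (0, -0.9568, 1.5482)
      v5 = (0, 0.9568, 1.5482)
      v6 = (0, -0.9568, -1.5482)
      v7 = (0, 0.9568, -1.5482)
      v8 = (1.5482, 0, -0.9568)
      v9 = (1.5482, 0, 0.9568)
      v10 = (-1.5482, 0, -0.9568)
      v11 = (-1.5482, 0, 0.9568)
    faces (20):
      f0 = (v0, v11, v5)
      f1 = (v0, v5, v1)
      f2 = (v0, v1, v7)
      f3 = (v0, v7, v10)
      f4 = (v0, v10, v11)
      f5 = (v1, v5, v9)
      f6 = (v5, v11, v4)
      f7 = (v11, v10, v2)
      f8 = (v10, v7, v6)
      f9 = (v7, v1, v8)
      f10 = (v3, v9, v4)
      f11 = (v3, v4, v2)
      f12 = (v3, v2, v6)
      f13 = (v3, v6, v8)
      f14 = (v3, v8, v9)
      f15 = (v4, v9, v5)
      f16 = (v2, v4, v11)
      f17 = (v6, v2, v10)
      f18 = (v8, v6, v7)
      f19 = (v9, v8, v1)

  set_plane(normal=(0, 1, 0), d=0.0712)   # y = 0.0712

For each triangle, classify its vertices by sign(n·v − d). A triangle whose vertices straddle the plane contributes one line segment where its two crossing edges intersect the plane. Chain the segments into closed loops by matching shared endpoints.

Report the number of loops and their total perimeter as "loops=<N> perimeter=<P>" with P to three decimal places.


loops=1 perimeter=10.285

Straddling triangles (10 of 20):
  (v0,v11,v5) [+-+] → (-1.521, 0.0712, 0.912798)–(-1.43299, 0.0712, 1.00081)  len=0.1245
  (v0,v7,v10) [++-] → (-1.43299, 0.0712, -1.00081)–(-1.521, 0.0712, -0.912798)  len=0.1245
  (v0,v10,v11) [+--] → (-1.521, 0.0712, -0.912798)–(-1.521, 0.0712, 0.912798)  len=1.8256
  (v1,v5,v9) [++-] → (1.43299, 0.0712, 1.00081)–(1.521, 0.0712, 0.912798)  len=0.1245
  (v5,v11,v4) [+--] → (-1.43299, 0.0712, 1.00081)–(0, 0.0712, 1.5482)  len=1.5340
  (v10,v7,v6) [-+-] → (-1.43299, 0.0712, -1.00081)–(0, 0.0712, -1.5482)  len=1.5340
  (v7,v1,v8) [++-] → (1.521, 0.0712, -0.912798)–(1.43299, 0.0712, -1.00081)  len=0.1245
  (v4,v9,v5) [--+] → (1.43299, 0.0712, 1.00081)–(0, 0.0712, 1.5482)  len=1.5340
  (v8,v6,v7) [--+] → (0, 0.0712, -1.5482)–(1.43299, 0.0712, -1.00081)  len=1.5340
  (v9,v8,v1) [--+] → (1.521, 0.0712, -0.912798)–(1.521, 0.0712, 0.912798)  len=1.8256

Chained into 1 loop(s):
  loop 1: 10 segments, perimeter = 10.2850
Total perimeter = 10.285


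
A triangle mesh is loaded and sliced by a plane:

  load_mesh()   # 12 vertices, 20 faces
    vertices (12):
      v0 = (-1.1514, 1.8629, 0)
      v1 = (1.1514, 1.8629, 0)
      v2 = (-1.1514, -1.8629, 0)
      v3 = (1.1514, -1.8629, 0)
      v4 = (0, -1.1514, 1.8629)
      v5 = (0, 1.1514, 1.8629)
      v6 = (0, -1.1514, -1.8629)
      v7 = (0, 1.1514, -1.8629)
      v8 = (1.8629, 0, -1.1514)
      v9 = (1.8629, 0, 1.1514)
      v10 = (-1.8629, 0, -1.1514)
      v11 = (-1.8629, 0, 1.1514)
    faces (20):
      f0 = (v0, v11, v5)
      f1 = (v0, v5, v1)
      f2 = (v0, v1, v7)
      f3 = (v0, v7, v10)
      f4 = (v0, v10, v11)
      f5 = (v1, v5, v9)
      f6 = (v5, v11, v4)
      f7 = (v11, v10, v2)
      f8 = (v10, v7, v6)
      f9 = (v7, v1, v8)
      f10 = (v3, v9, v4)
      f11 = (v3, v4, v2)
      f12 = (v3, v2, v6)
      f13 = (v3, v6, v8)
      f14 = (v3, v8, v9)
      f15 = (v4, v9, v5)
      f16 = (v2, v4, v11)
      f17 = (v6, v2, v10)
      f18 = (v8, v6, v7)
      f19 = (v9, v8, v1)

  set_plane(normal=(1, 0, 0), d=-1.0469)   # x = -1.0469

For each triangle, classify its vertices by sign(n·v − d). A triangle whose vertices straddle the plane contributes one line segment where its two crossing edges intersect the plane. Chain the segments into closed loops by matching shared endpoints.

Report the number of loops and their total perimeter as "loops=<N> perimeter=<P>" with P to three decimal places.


loops=1 perimeter=10.061

Straddling triangles (10 of 20):
  (v0,v11,v5) [--+] → (-1.0469, 0.504344, 1.46306)–(-1.0469, 1.79832, 0.169075)  len=1.8300
  (v0,v5,v1) [-++] → (-1.0469, 1.79832, 0.169075)–(-1.0469, 1.8629, 0)  len=0.1810
  (v0,v1,v7) [-++] → (-1.0469, 1.8629, 0)–(-1.0469, 1.79832, -0.169075)  len=0.1810
  (v0,v7,v10) [-+-] → (-1.0469, 1.79832, -0.169075)–(-1.0469, 0.504344, -1.46306)  len=1.8300
  (v5,v11,v4) [+-+] → (-1.0469, 0.504344, 1.46306)–(-1.0469, -0.504344, 1.46306)  len=1.0087
  (v10,v7,v6) [-++] → (-1.0469, 0.504344, -1.46306)–(-1.0469, -0.504344, -1.46306)  len=1.0087
  (v3,v4,v2) [++-] → (-1.0469, -1.79832, 0.169075)–(-1.0469, -1.8629, 0)  len=0.1810
  (v3,v2,v6) [+-+] → (-1.0469, -1.8629, 0)–(-1.0469, -1.79832, -0.169075)  len=0.1810
  (v2,v4,v11) [-+-] → (-1.0469, -1.79832, 0.169075)–(-1.0469, -0.504344, 1.46306)  len=1.8300
  (v6,v2,v10) [+--] → (-1.0469, -1.79832, -0.169075)–(-1.0469, -0.504344, -1.46306)  len=1.8300

Chained into 1 loop(s):
  loop 1: 10 segments, perimeter = 10.0612
Total perimeter = 10.061


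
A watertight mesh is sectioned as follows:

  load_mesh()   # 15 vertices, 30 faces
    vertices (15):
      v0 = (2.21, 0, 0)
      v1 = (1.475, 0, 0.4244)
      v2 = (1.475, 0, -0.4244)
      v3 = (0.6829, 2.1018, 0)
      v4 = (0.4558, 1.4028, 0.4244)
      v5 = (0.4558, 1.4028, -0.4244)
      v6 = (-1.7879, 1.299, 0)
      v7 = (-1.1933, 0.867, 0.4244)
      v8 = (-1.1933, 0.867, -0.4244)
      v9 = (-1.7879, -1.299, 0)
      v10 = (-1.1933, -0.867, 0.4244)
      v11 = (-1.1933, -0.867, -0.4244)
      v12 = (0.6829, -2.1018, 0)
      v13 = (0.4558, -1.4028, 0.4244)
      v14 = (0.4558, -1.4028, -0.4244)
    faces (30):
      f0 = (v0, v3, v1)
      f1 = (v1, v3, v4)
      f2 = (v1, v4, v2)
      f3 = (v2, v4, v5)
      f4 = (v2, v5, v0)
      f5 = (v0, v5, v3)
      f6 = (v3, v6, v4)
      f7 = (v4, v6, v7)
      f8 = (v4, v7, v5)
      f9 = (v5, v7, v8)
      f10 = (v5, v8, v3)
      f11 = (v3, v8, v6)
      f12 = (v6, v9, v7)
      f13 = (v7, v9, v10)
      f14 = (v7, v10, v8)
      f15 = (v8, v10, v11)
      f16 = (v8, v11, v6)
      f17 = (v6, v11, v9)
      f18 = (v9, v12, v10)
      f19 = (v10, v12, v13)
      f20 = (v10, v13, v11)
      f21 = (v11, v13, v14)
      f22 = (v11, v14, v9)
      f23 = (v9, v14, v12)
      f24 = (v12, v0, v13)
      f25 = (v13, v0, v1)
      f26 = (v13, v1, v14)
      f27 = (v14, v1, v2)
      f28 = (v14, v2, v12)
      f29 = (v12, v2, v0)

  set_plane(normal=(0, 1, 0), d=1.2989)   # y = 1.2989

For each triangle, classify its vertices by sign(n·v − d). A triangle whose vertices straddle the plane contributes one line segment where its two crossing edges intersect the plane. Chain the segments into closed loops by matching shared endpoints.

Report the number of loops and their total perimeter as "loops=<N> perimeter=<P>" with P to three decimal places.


Straddling triangles (14 of 30):
  (v0,v3,v1) [-+-] → (1.26626, 1.2989, 0)–(0.985487, 1.2989, 0.162123)  len=0.3242
  (v1,v3,v4) [-++] → (0.985487, 1.2989, 0.162123)–(0.531288, 1.2989, 0.4244)  len=0.5245
  (v1,v4,v2) [-+-] → (0.531288, 1.2989, 0.4244)–(0.531288, 1.2989, 0.361533)  len=0.0629
  (v2,v4,v5) [-++] → (0.531288, 1.2989, 0.361533)–(0.531288, 1.2989, -0.4244)  len=0.7859
  (v2,v5,v0) [-+-] → (0.531288, 1.2989, -0.4244)–(0.585727, 1.2989, -0.392966)  len=0.0629
  (v0,v5,v3) [-++] → (0.585727, 1.2989, -0.392966)–(1.26626, 1.2989, 0)  len=0.7858
  (v4,v6,v7) [++-] → (-1.78776, 1.2989, 9.82407e-05)–(0.136014, 1.2989, 0.4244)  len=1.9700
  (v4,v7,v5) [+-+] → (0.136014, 1.2989, 0.4244)–(0.136014, 1.2989, -0.259804)  len=0.6842
  (v5,v7,v8) [+--] → (0.136014, 1.2989, -0.259804)–(0.136014, 1.2989, -0.4244)  len=0.1646
  (v5,v8,v3) [+-+] → (0.136014, 1.2989, -0.4244)–(-0.537055, 1.2989, -0.275956)  len=0.6892
  (v3,v8,v6) [+-+] → (-0.537055, 1.2989, -0.275956)–(-1.78776, 1.2989, -9.82407e-05)  len=1.2808
  (v6,v9,v7) [+--] → (-1.7879, 1.2989, 0)–(-1.78776, 1.2989, 9.82407e-05)  len=0.0002
  (v8,v11,v6) [--+] → (-1.78787, 1.2989, -1.95937e-05)–(-1.78776, 1.2989, -9.82407e-05)  len=0.0001
  (v6,v11,v9) [+--] → (-1.78787, 1.2989, -1.95937e-05)–(-1.7879, 1.2989, 0)  len=0.0000

Chained into 2 loop(s):
  loop 1: 6 segments, perimeter = 2.5462
  loop 2: 8 segments, perimeter = 4.7892
Total perimeter = 7.335

loops=2 perimeter=7.335


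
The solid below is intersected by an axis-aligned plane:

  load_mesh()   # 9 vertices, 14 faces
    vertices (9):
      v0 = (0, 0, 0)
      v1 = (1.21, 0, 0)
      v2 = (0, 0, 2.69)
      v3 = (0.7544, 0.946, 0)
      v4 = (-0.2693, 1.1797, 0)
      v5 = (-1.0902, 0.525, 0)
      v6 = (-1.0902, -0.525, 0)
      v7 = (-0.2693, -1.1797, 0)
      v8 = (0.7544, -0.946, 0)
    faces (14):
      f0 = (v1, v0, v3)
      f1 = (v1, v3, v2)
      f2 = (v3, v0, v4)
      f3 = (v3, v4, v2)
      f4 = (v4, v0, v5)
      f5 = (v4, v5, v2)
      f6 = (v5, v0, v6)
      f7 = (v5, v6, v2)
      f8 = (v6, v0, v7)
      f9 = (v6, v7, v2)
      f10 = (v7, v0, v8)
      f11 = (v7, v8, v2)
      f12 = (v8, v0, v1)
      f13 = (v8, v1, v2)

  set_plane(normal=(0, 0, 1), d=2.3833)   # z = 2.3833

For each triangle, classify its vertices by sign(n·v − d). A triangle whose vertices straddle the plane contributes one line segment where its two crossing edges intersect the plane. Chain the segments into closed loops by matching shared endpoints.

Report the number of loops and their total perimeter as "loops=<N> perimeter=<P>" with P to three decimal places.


loops=1 perimeter=0.838

Straddling triangles (7 of 14):
  (v1,v3,v2) [--+] → (0.0860128, 0.107858, 2.3833)–(0.137958, 0, 2.3833)  len=0.1197
  (v3,v4,v2) [--+] → (-0.0307042, 0.134503, 2.3833)–(0.0860128, 0.107858, 2.3833)  len=0.1197
  (v4,v5,v2) [--+] → (-0.124299, 0.0598578, 2.3833)–(-0.0307042, 0.134503, 2.3833)  len=0.1197
  (v5,v6,v2) [--+] → (-0.124299, -0.0598578, 2.3833)–(-0.124299, 0.0598578, 2.3833)  len=0.1197
  (v6,v7,v2) [--+] → (-0.0307042, -0.134503, 2.3833)–(-0.124299, -0.0598578, 2.3833)  len=0.1197
  (v7,v8,v2) [--+] → (0.0860128, -0.107858, 2.3833)–(-0.0307042, -0.134503, 2.3833)  len=0.1197
  (v8,v1,v2) [--+] → (0.137958, 0, 2.3833)–(0.0860128, -0.107858, 2.3833)  len=0.1197

Chained into 1 loop(s):
  loop 1: 7 segments, perimeter = 0.8380
Total perimeter = 0.838


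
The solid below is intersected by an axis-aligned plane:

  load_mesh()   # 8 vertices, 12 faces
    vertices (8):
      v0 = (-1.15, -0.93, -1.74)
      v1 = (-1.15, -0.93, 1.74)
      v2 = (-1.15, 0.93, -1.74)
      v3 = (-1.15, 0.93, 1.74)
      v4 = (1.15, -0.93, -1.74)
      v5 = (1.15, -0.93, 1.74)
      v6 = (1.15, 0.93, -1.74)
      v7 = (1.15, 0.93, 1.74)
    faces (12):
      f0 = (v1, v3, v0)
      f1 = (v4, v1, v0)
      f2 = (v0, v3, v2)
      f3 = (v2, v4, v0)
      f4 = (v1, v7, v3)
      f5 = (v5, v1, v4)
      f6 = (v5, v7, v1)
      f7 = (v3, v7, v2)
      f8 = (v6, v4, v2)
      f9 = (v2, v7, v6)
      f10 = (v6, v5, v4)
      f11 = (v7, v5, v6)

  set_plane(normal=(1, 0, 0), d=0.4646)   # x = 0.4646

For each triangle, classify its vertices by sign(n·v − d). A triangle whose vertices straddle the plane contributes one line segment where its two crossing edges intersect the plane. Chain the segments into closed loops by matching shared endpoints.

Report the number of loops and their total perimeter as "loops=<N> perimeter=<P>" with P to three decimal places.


loops=1 perimeter=10.680

Straddling triangles (8 of 12):
  (v4,v1,v0) [+--] → (0.4646, -0.93, -0.70296)–(0.4646, -0.93, -1.74)  len=1.0370
  (v2,v4,v0) [-+-] → (0.4646, -0.37572, -1.74)–(0.4646, -0.93, -1.74)  len=0.5543
  (v1,v7,v3) [-+-] → (0.4646, 0.37572, 1.74)–(0.4646, 0.93, 1.74)  len=0.5543
  (v5,v1,v4) [+-+] → (0.4646, -0.93, 1.74)–(0.4646, -0.93, -0.70296)  len=2.4430
  (v5,v7,v1) [++-] → (0.4646, 0.37572, 1.74)–(0.4646, -0.93, 1.74)  len=1.3057
  (v3,v7,v2) [-+-] → (0.4646, 0.93, 1.74)–(0.4646, 0.93, 0.70296)  len=1.0370
  (v6,v4,v2) [++-] → (0.4646, -0.37572, -1.74)–(0.4646, 0.93, -1.74)  len=1.3057
  (v2,v7,v6) [-++] → (0.4646, 0.93, 0.70296)–(0.4646, 0.93, -1.74)  len=2.4430

Chained into 1 loop(s):
  loop 1: 8 segments, perimeter = 10.6800
Total perimeter = 10.680


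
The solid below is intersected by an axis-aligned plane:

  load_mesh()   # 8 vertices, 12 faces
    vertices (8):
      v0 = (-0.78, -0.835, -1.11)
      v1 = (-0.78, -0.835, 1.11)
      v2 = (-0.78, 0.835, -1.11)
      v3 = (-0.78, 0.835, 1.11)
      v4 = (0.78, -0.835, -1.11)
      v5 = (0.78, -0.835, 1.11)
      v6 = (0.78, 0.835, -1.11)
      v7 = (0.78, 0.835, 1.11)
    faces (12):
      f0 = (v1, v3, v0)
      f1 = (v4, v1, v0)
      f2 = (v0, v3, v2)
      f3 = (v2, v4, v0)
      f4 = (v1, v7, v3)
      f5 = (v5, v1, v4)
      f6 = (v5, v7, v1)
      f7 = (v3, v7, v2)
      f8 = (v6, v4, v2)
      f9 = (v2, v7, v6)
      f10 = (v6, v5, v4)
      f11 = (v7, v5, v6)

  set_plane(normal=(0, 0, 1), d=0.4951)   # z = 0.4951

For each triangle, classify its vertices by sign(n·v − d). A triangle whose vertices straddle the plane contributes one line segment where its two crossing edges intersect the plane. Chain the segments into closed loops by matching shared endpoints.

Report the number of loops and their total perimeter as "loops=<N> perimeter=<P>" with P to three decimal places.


loops=1 perimeter=6.460

Straddling triangles (8 of 12):
  (v1,v3,v0) [++-] → (-0.78, 0.37244, 0.4951)–(-0.78, -0.835, 0.4951)  len=1.2074
  (v4,v1,v0) [-+-] → (-0.347908, -0.835, 0.4951)–(-0.78, -0.835, 0.4951)  len=0.4321
  (v0,v3,v2) [-+-] → (-0.78, 0.37244, 0.4951)–(-0.78, 0.835, 0.4951)  len=0.4626
  (v5,v1,v4) [++-] → (-0.347908, -0.835, 0.4951)–(0.78, -0.835, 0.4951)  len=1.1279
  (v3,v7,v2) [++-] → (0.347908, 0.835, 0.4951)–(-0.78, 0.835, 0.4951)  len=1.1279
  (v2,v7,v6) [-+-] → (0.347908, 0.835, 0.4951)–(0.78, 0.835, 0.4951)  len=0.4321
  (v6,v5,v4) [-+-] → (0.78, -0.37244, 0.4951)–(0.78, -0.835, 0.4951)  len=0.4626
  (v7,v5,v6) [++-] → (0.78, -0.37244, 0.4951)–(0.78, 0.835, 0.4951)  len=1.2074

Chained into 1 loop(s):
  loop 1: 8 segments, perimeter = 6.4600
Total perimeter = 6.460


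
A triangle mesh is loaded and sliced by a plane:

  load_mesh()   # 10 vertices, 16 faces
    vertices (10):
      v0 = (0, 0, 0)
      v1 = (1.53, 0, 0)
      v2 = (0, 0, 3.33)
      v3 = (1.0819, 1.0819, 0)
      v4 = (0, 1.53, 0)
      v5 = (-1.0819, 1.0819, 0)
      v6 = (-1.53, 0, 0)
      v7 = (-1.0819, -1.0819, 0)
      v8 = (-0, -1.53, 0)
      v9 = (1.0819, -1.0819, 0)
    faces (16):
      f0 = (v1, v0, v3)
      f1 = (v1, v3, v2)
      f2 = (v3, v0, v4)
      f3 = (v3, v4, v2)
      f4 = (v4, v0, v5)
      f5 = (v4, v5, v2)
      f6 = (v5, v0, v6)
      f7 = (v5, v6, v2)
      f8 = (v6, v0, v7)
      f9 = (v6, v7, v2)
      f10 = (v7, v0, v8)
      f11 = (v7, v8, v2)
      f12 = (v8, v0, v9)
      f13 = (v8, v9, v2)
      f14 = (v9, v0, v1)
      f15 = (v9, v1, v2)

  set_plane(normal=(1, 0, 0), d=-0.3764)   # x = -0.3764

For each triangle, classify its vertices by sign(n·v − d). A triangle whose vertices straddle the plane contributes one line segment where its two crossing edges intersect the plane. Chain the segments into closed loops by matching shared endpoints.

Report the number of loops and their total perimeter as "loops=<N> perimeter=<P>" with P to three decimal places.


Straddling triangles (8 of 16):
  (v4,v0,v5) [++-] → (-0.3764, 0.3764, 0)–(-0.3764, 1.3741, 0)  len=0.9977
  (v4,v5,v2) [+-+] → (-0.3764, 1.3741, 0)–(-0.3764, 0.3764, 2.17147)  len=2.3897
  (v5,v0,v6) [-+-] → (-0.3764, 0.3764, 0)–(-0.3764, 0, 0)  len=0.3764
  (v5,v6,v2) [--+] → (-0.3764, 0, 2.51078)–(-0.3764, 0.3764, 2.17147)  len=0.5068
  (v6,v0,v7) [-+-] → (-0.3764, 0, 0)–(-0.3764, -0.3764, 0)  len=0.3764
  (v6,v7,v2) [--+] → (-0.3764, -0.3764, 2.17147)–(-0.3764, 0, 2.51078)  len=0.5068
  (v7,v0,v8) [-++] → (-0.3764, -0.3764, 0)–(-0.3764, -1.3741, 0)  len=0.9977
  (v7,v8,v2) [-++] → (-0.3764, -1.3741, 0)–(-0.3764, -0.3764, 2.17147)  len=2.3897

Chained into 1 loop(s):
  loop 1: 8 segments, perimeter = 8.5411
Total perimeter = 8.541

loops=1 perimeter=8.541


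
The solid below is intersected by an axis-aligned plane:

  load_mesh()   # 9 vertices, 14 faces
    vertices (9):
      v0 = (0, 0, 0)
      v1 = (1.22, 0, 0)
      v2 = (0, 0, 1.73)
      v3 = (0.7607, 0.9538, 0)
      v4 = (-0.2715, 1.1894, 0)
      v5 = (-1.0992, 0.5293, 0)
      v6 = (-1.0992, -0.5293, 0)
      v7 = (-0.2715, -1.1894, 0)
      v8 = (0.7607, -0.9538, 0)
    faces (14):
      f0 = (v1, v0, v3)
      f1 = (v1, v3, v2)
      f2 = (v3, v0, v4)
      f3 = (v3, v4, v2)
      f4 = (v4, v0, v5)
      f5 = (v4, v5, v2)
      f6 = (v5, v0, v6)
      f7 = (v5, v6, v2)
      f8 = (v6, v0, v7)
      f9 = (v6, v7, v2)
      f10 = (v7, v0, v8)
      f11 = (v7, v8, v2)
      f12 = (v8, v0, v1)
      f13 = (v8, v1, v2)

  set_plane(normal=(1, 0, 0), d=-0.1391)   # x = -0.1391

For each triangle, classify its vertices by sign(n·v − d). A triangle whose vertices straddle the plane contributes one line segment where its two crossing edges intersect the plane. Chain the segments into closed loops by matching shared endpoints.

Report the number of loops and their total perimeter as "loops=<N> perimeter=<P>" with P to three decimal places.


Straddling triangles (10 of 14):
  (v3,v0,v4) [++-] → (-0.1391, 0.609376, 0)–(-0.1391, 1.15918, 0)  len=0.5498
  (v3,v4,v2) [+-+] → (-0.1391, 1.15918, 0)–(-0.1391, 0.609376, 0.843654)  len=1.0070
  (v4,v0,v5) [-+-] → (-0.1391, 0.609376, 0)–(-0.1391, 0.0669811, 0)  len=0.5424
  (v4,v5,v2) [--+] → (-0.1391, 0.0669811, 1.51107)–(-0.1391, 0.609376, 0.843654)  len=0.8600
  (v5,v0,v6) [-+-] → (-0.1391, 0.0669811, 0)–(-0.1391, -0.0669811, 0)  len=0.1340
  (v5,v6,v2) [--+] → (-0.1391, -0.0669811, 1.51107)–(-0.1391, 0.0669811, 1.51107)  len=0.1340
  (v6,v0,v7) [-+-] → (-0.1391, -0.0669811, 0)–(-0.1391, -0.609376, 0)  len=0.5424
  (v6,v7,v2) [--+] → (-0.1391, -0.609376, 0.843654)–(-0.1391, -0.0669811, 1.51107)  len=0.8600
  (v7,v0,v8) [-++] → (-0.1391, -0.609376, 0)–(-0.1391, -1.15918, 0)  len=0.5498
  (v7,v8,v2) [-++] → (-0.1391, -1.15918, 0)–(-0.1391, -0.609376, 0.843654)  len=1.0070

Chained into 1 loop(s):
  loop 1: 10 segments, perimeter = 6.1864
Total perimeter = 6.186

loops=1 perimeter=6.186


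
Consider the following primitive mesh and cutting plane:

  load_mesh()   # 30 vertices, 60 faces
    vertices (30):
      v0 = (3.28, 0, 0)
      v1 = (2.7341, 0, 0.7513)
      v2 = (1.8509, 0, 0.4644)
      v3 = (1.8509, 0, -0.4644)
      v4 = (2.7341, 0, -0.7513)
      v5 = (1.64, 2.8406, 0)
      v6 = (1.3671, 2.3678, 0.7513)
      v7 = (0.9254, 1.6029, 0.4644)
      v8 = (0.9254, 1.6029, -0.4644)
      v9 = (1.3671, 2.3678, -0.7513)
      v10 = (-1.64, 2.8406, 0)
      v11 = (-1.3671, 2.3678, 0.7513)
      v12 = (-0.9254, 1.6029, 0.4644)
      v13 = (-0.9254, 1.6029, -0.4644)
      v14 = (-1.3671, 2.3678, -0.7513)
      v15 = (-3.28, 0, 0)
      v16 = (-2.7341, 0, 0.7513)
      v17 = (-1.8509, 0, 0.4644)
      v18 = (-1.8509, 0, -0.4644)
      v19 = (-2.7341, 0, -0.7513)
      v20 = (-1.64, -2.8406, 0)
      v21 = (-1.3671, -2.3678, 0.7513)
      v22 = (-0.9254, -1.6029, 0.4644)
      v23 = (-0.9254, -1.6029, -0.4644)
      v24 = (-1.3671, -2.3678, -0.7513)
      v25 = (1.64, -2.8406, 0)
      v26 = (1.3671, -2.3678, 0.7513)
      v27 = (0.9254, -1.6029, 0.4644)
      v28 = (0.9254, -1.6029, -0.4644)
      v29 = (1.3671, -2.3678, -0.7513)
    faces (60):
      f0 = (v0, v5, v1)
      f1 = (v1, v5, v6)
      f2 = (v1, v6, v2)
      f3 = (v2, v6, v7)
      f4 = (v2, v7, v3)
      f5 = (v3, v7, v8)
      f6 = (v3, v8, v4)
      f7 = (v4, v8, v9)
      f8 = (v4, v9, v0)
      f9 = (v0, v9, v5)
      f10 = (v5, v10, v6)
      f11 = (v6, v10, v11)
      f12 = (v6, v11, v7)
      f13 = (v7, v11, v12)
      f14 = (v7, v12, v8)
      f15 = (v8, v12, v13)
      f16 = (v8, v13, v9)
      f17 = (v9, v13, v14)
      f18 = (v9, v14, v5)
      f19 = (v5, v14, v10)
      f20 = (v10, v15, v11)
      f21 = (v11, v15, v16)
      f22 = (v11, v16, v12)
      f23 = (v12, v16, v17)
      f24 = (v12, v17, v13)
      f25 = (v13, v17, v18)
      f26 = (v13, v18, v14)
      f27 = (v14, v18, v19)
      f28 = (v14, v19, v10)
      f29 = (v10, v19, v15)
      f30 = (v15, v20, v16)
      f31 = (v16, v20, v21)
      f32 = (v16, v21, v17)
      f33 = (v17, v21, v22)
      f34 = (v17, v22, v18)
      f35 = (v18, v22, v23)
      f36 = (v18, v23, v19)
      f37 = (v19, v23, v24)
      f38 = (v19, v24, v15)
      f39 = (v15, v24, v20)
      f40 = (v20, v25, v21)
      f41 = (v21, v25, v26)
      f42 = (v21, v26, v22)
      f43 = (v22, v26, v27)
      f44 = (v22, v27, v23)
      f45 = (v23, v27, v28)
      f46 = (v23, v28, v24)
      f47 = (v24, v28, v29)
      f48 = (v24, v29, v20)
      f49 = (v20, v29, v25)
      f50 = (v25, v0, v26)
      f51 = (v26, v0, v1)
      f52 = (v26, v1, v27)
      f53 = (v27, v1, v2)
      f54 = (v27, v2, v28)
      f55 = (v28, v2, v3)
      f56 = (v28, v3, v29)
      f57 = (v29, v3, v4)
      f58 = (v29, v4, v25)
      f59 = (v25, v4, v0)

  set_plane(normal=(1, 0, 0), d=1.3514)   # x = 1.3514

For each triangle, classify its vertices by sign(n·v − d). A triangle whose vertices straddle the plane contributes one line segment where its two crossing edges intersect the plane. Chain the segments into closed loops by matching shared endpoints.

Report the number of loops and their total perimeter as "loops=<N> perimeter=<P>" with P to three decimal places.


loops=2 perimeter=11.529

Straddling triangles (24 of 60):
  (v2,v6,v7) [++-] → (1.3514, 2.34061, 0.741102)–(1.3514, 0.865098, 0.4644)  len=1.5012
  (v2,v7,v3) [+-+] → (1.3514, 0.865098, 0.4644)–(1.3514, 0.865098, 0.036881)  len=0.4275
  (v3,v7,v8) [+--] → (1.3514, 0.865098, 0.036881)–(1.3514, 0.865098, -0.4644)  len=0.5013
  (v3,v8,v4) [+-+] → (1.3514, 0.865098, -0.4644)–(1.3514, 1.22537, -0.531973)  len=0.3666
  (v4,v8,v9) [+-+] → (1.3514, 1.22537, -0.531973)–(1.3514, 2.34061, -0.741102)  len=1.1347
  (v5,v10,v6) [+-+] → (1.3514, 2.8406, 0)–(1.3514, 2.37027, 0.747377)  len=0.8831
  (v6,v10,v11) [+--] → (1.3514, 2.37027, 0.747377)–(1.3514, 2.3678, 0.7513)  len=0.0046
  (v6,v11,v7) [+--] → (1.3514, 2.3678, 0.7513)–(1.3514, 2.34061, 0.741102)  len=0.0290
  (v8,v13,v9) [--+] → (1.3514, 2.36256, -0.749335)–(1.3514, 2.34061, -0.741102)  len=0.0234
  (v9,v13,v14) [+--] → (1.3514, 2.36256, -0.749335)–(1.3514, 2.3678, -0.7513)  len=0.0056
  (v9,v14,v5) [+-+] → (1.3514, 2.3678, -0.7513)–(1.3514, 2.79522, -0.0721044)  len=0.8025
  (v5,v14,v10) [+--] → (1.3514, 2.79522, -0.0721044)–(1.3514, 2.8406, 0)  len=0.0852
  (v20,v25,v21) [-+-] → (1.3514, -2.8406, 0)–(1.3514, -2.79522, 0.0721044)  len=0.0852
  (v21,v25,v26) [-++] → (1.3514, -2.79522, 0.0721044)–(1.3514, -2.3678, 0.7513)  len=0.8025
  (v21,v26,v22) [-+-] → (1.3514, -2.3678, 0.7513)–(1.3514, -2.36256, 0.749335)  len=0.0056
  (v22,v26,v27) [-+-] → (1.3514, -2.36256, 0.749335)–(1.3514, -2.34061, 0.741102)  len=0.0234
  (v24,v28,v29) [--+] → (1.3514, -2.34061, -0.741102)–(1.3514, -2.3678, -0.7513)  len=0.0290
  (v24,v29,v20) [-+-] → (1.3514, -2.3678, -0.7513)–(1.3514, -2.37027, -0.747377)  len=0.0046
  (v20,v29,v25) [-++] → (1.3514, -2.37027, -0.747377)–(1.3514, -2.8406, 0)  len=0.8831
  (v26,v1,v27) [++-] → (1.3514, -1.22537, 0.531973)–(1.3514, -2.34061, 0.741102)  len=1.1347
  (v27,v1,v2) [-++] → (1.3514, -1.22537, 0.531973)–(1.3514, -0.865098, 0.4644)  len=0.3666
  (v27,v2,v28) [-+-] → (1.3514, -0.865098, 0.4644)–(1.3514, -0.865098, -0.036881)  len=0.5013
  (v28,v2,v3) [-++] → (1.3514, -0.865098, -0.036881)–(1.3514, -0.865098, -0.4644)  len=0.4275
  (v28,v3,v29) [-++] → (1.3514, -0.865098, -0.4644)–(1.3514, -2.34061, -0.741102)  len=1.5012

Chained into 2 loop(s):
  loop 1: 12 segments, perimeter = 5.7647
  loop 2: 12 segments, perimeter = 5.7647
Total perimeter = 11.529


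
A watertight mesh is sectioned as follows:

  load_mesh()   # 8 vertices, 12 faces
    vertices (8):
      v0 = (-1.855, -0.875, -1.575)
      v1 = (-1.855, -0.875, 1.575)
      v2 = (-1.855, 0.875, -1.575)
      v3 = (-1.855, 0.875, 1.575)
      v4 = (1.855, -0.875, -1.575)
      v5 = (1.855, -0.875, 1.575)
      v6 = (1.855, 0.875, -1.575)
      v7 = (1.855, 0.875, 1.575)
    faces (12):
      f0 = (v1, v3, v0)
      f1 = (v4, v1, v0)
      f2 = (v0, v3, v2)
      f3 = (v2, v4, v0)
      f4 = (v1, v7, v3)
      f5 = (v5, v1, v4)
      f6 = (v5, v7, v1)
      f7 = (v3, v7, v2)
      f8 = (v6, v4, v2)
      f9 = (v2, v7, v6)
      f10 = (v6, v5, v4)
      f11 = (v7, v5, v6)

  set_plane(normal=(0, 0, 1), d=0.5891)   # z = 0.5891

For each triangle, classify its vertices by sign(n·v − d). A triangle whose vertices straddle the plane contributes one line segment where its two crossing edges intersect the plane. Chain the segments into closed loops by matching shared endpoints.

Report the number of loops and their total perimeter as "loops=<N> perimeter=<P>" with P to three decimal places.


loops=1 perimeter=10.920

Straddling triangles (8 of 12):
  (v1,v3,v0) [++-] → (-1.855, 0.327278, 0.5891)–(-1.855, -0.875, 0.5891)  len=1.2023
  (v4,v1,v0) [-+-] → (-0.693829, -0.875, 0.5891)–(-1.855, -0.875, 0.5891)  len=1.1612
  (v0,v3,v2) [-+-] → (-1.855, 0.327278, 0.5891)–(-1.855, 0.875, 0.5891)  len=0.5477
  (v5,v1,v4) [++-] → (-0.693829, -0.875, 0.5891)–(1.855, -0.875, 0.5891)  len=2.5488
  (v3,v7,v2) [++-] → (0.693829, 0.875, 0.5891)–(-1.855, 0.875, 0.5891)  len=2.5488
  (v2,v7,v6) [-+-] → (0.693829, 0.875, 0.5891)–(1.855, 0.875, 0.5891)  len=1.1612
  (v6,v5,v4) [-+-] → (1.855, -0.327278, 0.5891)–(1.855, -0.875, 0.5891)  len=0.5477
  (v7,v5,v6) [++-] → (1.855, -0.327278, 0.5891)–(1.855, 0.875, 0.5891)  len=1.2023

Chained into 1 loop(s):
  loop 1: 8 segments, perimeter = 10.9200
Total perimeter = 10.920


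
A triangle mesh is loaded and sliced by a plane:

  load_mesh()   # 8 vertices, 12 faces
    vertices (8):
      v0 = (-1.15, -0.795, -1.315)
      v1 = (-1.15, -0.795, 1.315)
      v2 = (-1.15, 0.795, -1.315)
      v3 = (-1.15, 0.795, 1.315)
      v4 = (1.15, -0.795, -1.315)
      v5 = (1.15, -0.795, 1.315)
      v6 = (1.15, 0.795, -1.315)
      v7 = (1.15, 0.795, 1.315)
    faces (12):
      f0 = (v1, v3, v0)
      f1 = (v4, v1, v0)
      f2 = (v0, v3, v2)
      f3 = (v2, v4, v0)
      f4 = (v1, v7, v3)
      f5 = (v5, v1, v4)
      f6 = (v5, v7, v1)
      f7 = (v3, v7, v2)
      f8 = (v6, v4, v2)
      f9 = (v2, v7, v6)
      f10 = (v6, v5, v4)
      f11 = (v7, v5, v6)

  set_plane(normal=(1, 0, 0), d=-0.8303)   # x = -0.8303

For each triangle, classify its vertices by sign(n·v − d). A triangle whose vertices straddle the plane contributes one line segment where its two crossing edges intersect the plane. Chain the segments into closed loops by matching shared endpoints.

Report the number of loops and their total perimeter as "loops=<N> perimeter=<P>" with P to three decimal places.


loops=1 perimeter=8.440

Straddling triangles (8 of 12):
  (v4,v1,v0) [+--] → (-0.8303, -0.795, 0.94943)–(-0.8303, -0.795, -1.315)  len=2.2644
  (v2,v4,v0) [-+-] → (-0.8303, 0.57399, -1.315)–(-0.8303, -0.795, -1.315)  len=1.3690
  (v1,v7,v3) [-+-] → (-0.8303, -0.57399, 1.315)–(-0.8303, 0.795, 1.315)  len=1.3690
  (v5,v1,v4) [+-+] → (-0.8303, -0.795, 1.315)–(-0.8303, -0.795, 0.94943)  len=0.3656
  (v5,v7,v1) [++-] → (-0.8303, -0.57399, 1.315)–(-0.8303, -0.795, 1.315)  len=0.2210
  (v3,v7,v2) [-+-] → (-0.8303, 0.795, 1.315)–(-0.8303, 0.795, -0.94943)  len=2.2644
  (v6,v4,v2) [++-] → (-0.8303, 0.57399, -1.315)–(-0.8303, 0.795, -1.315)  len=0.2210
  (v2,v7,v6) [-++] → (-0.8303, 0.795, -0.94943)–(-0.8303, 0.795, -1.315)  len=0.3656

Chained into 1 loop(s):
  loop 1: 8 segments, perimeter = 8.4400
Total perimeter = 8.440
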